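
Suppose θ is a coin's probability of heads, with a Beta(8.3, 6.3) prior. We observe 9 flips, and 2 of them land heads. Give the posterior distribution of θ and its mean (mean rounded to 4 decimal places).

Posterior: Beta(10.3, 13.3); mean ≈ 0.4364

Observing 2 successes and 7 failures updates Beta(8.3, 6.3) by adding the success and failure counts to the two shape parameters: α = 8.3+2 = 10.3, β = 6.3+7 = 13.3.
Posterior mean = α/(α+β) = 10.3/23.6 = 0.4364.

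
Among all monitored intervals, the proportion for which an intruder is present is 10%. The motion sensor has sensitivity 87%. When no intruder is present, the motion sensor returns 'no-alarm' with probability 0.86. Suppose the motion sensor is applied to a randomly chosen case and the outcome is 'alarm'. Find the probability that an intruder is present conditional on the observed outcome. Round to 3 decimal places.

P(H | E) ≈ 0.408

Write H for 'an intruder is present'. Prior odds H:¬H = 0.1/0.9 = 0.11111. For the 'alarm' outcome, the likelihood ratio is 0.87/0.14 = 6.2143.
Posterior odds = 0.11111 × 6.2143 = 0.69048, so P(H|E) = 0.69048/(1+0.69048) = 0.408.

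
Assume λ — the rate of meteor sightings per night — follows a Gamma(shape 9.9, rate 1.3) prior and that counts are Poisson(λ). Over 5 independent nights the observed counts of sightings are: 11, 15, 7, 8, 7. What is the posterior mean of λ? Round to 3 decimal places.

Posterior mean ≈ 9.190

Total count ∑xᵢ = 48 over n = 5 nights.
Gamma is conjugate to the Poisson likelihood: posterior is Gamma(shape = 9.9+48 = 57.9, rate = 1.3+5 = 6.3).
E[λ | data] = 57.9/6.3 = 9.190.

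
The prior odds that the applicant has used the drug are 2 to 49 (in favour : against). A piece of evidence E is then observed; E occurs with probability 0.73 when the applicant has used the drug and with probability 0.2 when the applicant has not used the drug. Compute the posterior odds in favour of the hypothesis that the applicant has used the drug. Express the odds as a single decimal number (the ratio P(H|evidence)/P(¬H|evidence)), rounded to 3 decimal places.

Prior odds = 2/49 = 0.040816. In log-odds, ln(0.040816) = -3.1987.
Add log likelihood ratio: ln(3.6500) = 1.2947.
Posterior log-odds = -1.9039, so posterior odds = exp(-1.9039) = 0.14898.

Posterior odds ≈ 0.149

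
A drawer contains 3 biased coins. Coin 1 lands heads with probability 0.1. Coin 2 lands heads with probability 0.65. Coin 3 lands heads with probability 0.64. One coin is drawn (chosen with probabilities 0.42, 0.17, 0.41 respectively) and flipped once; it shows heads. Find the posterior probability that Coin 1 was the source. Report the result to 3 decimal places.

Tabulate prior·likelihood by source: [1] prior 0.42, lik 0.1, product 0.04200; [2] prior 0.17, lik 0.65, product 0.1105; [3] prior 0.41, lik 0.64, product 0.2624.
Normalizing constant = 0.41490; the posterior for Coin 1 is its product over the sum, 0.04200/0.41490 = 0.101.

Posterior probability ≈ 0.101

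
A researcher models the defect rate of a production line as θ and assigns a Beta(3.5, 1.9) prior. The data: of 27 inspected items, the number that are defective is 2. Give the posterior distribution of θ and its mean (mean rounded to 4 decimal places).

The binomial likelihood is conjugate to the Beta prior: with 2 successes and 25 failures, the posterior is Beta(3.5+2, 1.9+25) = Beta(5.5, 26.9).
Posterior mean = α/(α+β) = 5.5/32.4 = 0.1698.

Posterior: Beta(5.5, 26.9); mean ≈ 0.1698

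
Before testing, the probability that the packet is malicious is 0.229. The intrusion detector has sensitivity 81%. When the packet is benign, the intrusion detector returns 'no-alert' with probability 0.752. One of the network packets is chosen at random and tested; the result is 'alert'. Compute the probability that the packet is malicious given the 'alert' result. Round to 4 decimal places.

Let H be the event that the packet is malicious. P(H) = 0.229, so P(¬H) = 0.771. With E the 'alert' result, P(E|H) = 0.81 and P(E|¬H) = 0.248.
P(E) = 0.81·0.229 + 0.248·0.771 = 0.18549 + 0.19121 = 0.37670.
By Bayes' theorem, P(H|E) = 0.18549 / 0.37670 = 0.4924.

P(H | E) ≈ 0.4924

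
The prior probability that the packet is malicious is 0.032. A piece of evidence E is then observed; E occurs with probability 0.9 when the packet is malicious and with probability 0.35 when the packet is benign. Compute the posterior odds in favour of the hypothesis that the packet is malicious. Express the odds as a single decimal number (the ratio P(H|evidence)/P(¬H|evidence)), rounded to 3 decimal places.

Prior odds = 0.032/(1−0.032) = 0.033058. In log-odds, ln(0.033058) = -3.4095.
Add log likelihood ratio: ln(2.5714) = 0.94446.
Posterior log-odds = -2.4650, so posterior odds = exp(-2.4650) = 0.085006.

Posterior odds ≈ 0.085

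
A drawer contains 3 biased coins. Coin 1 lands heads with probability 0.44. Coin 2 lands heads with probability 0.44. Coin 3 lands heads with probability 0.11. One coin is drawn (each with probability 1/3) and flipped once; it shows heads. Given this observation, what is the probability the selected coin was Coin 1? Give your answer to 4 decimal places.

Posterior probability ≈ 0.4444

P(heads|C1) = 0.44; P(heads|C2) = 0.44; P(heads|C3) = 0.11.
Prior × likelihood for each source: 0.333333·0.44=0.1467, 0.333333·0.44=0.1467, 0.333333·0.11=0.03667. Summing gives P(heads) = 0.33000.
P(Coin 1 | heads) = 0.1467 / 0.33000 = 0.4444.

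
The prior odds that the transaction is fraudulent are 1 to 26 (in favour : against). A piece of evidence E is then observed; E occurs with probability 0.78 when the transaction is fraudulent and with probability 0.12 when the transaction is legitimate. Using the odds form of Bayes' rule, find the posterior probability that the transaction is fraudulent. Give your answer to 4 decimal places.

Prior odds = 1/26 = 0.038462.
Likelihood ratio for E = 0.78/0.12 = 6.5000.
Posterior odds = prior odds × LR = 0.25000.
Posterior probability = odds/(1+odds) = 0.25000/1.2500 = 0.2000.

Posterior probability ≈ 0.2000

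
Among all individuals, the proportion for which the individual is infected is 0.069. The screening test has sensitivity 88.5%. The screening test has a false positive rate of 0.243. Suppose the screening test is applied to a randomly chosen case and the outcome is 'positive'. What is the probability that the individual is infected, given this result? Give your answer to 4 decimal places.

Write H for 'the individual is infected'. Prior odds H:¬H = 0.069/0.931 = 0.074114. For the 'positive' outcome, the likelihood ratio is 0.885/0.243 = 3.6420.
Posterior odds = 0.074114 × 3.6420 = 0.26992, so P(H|E) = 0.26992/(1+0.26992) = 0.2125.

P(H | E) ≈ 0.2125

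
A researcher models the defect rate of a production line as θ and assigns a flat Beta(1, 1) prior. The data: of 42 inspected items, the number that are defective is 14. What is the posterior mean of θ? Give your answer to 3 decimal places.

Observing 14 successes and 28 failures updates Beta(1, 1) by adding the success and failure counts to the two shape parameters: α = 1+14 = 15, β = 1+28 = 29.
Posterior mean = α/(α+β) = 15/44 = 0.341.

Posterior mean ≈ 0.341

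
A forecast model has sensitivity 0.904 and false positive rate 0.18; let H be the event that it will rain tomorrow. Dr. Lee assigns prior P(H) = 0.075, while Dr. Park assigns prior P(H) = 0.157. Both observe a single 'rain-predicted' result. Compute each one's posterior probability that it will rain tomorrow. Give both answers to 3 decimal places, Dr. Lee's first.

P('+'|H) = 0.904, P('+'|¬H) = 0.18.
Dr. Lee: numerator 0.904·0.075 = 0.067800; evidence = 0.067800+0.18·0.925 = 0.23430; posterior = 0.289.
Dr. Park: numerator 0.904·0.157 = 0.14193; evidence = 0.14193+0.18·0.843 = 0.29367; posterior = 0.483.

Dr. Lee: 0.289; Dr. Park: 0.483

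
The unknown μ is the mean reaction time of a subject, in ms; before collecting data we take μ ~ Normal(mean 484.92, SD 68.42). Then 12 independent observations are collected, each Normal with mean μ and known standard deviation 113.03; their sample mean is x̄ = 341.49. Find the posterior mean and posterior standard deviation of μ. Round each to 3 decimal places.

With known σ, the Normal prior is conjugate. Weight on the data is w = (n/σ²)/(n/σ² + 1/τ₀²) = 0.00093928/(0.00093928+0.00021362) = 0.81471.
Posterior mean = w·x̄ + (1−w)·μ₀ = 0.81471·341.49 + 0.18529·484.92 = 368.066. Posterior variance = 1/(0.00093928+0.00021362) = 867.383, so SD = 29.451.

Posterior mean ≈ 368.066; posterior SD ≈ 29.451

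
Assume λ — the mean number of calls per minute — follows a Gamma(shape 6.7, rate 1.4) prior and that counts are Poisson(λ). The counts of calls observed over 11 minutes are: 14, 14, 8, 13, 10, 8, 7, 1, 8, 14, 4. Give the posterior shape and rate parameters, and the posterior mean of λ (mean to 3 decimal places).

Total count ∑xᵢ = 101 over n = 11 minutes.
Gamma is conjugate to the Poisson likelihood: posterior is Gamma(shape = 6.7+101 = 107.7, rate = 1.4+11 = 12.4).
Posterior mean = shape/rate = 107.7/12.4 = 8.685.

Posterior: Gamma(shape=107.7, rate=12.4); mean ≈ 8.685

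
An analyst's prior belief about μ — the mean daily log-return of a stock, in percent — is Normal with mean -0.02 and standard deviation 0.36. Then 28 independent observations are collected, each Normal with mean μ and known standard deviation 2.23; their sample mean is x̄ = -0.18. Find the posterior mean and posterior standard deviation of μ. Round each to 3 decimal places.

With known σ, the Normal prior is conjugate. Weight on the data is w = (n/σ²)/(n/σ² + 1/τ₀²) = 5.63052/(5.63052+7.71605) = 0.42187.
Posterior mean = w·x̄ + (1−w)·μ₀ = 0.42187·-0.18 + 0.57813·-0.02 = -0.087. Posterior variance = 1/(5.63052+7.71605) = 0.0749256, so SD = 0.274.

Posterior mean ≈ -0.087; posterior SD ≈ 0.274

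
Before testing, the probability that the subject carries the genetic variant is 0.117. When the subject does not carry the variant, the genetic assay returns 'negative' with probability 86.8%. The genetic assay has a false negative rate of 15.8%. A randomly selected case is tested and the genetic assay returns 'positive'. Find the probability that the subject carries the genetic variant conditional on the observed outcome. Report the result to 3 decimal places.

P(H | E) ≈ 0.458

Write H for 'the subject carries the genetic variant'. Prior odds H:¬H = 0.117/0.883 = 0.13250. For the 'positive' outcome, the likelihood ratio is 0.842/0.132 = 6.3788.
Posterior odds = 0.13250 × 6.3788 = 0.84521, so P(H|E) = 0.84521/(1+0.84521) = 0.458.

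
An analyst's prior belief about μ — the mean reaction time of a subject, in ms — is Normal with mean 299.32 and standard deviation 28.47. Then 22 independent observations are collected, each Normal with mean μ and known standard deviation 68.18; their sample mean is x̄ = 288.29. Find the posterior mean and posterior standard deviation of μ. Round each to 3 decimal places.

Posterior mean ≈ 290.571; posterior SD ≈ 12.946

Prior precision 1/τ₀² = 1/28.47² = 0.00123374; data precision n/σ² = 22/68.18² = 0.00473270.
Posterior precision = 0.00123374 + 0.00473270 = 0.00596644, giving posterior SD = 1/√0.00596644 = 12.946.
Posterior mean = (0.00123374·299.32 + 0.00473270·288.29) / 0.00596644 = 290.571.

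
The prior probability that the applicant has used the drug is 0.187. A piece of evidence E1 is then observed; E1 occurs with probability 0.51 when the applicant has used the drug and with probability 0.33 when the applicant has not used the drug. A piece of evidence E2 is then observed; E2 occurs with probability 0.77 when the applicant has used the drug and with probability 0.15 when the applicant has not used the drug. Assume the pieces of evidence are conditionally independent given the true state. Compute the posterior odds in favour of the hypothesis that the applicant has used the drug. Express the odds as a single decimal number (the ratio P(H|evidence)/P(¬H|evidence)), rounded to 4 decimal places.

Prior odds = 0.187/(1−0.187) = 0.23001.
Likelihood ratio for E1 = 0.51/0.33 = 1.5455.
Likelihood ratio for E2 = 0.77/0.15 = 5.1333.
Posterior odds = prior odds × LR₁ × LR₂ = 1.8248.

Posterior odds ≈ 1.8248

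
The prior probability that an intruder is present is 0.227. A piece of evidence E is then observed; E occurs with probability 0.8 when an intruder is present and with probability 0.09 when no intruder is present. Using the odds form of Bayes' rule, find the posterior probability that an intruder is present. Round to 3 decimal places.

Posterior probability ≈ 0.723

Prior odds = 0.227/(1−0.227) = 0.29366.
Likelihood ratio for E = 0.8/0.09 = 8.8889.
Posterior odds = prior odds × LR = 2.6103.
Posterior probability = odds/(1+odds) = 2.6103/3.6103 = 0.723.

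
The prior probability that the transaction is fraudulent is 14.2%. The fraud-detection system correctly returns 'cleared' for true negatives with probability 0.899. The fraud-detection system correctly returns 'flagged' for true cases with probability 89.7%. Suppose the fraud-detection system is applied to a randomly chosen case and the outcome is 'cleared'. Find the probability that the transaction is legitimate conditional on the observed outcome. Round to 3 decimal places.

Let H be the event that the transaction is fraudulent. P(H) = 0.142, so P(¬H) = 0.858. With E the 'cleared' result, P(E|H) = 0.103 and P(E|¬H) = 0.899.
P(E) = 0.103·0.142 + 0.899·0.858 = 0.014626 + 0.77134 = 0.78597.
By Bayes' theorem, P(H|E) = 0.014626 / 0.78597 = 0.019. Hence P(¬H|E) = 1 − 0.019 = 0.981.

P(¬H | E) ≈ 0.981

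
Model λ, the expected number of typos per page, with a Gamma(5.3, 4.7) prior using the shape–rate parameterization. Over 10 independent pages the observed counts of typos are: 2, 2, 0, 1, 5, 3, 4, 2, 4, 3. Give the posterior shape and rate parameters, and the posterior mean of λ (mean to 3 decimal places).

The Poisson likelihood adds the total count to the shape and the number of exposure periods to the rate. Here ∑xᵢ = 26 and n = 10, so shape 5.3→31.3 and rate 4.7→14.7.
Posterior mean = shape/rate = 31.3/14.7 = 2.129.

Posterior: Gamma(shape=31.3, rate=14.7); mean ≈ 2.129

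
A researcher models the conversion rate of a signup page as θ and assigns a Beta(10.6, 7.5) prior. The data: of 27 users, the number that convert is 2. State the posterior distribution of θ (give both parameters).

Observing 2 successes and 25 failures updates Beta(10.6, 7.5) by adding the success and failure counts to the two shape parameters: α = 10.6+2 = 12.6, β = 7.5+25 = 32.5.

Posterior: Beta(12.6, 32.5)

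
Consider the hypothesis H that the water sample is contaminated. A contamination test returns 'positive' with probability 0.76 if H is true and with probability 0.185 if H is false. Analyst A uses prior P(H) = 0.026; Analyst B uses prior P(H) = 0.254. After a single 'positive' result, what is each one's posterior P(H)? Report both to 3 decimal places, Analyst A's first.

Analyst A: 0.099; Analyst B: 0.583

P('+'|H) = 0.76, P('+'|¬H) = 0.185.
Analyst A: numerator 0.76·0.026 = 0.019760; evidence = 0.019760+0.185·0.974 = 0.19995; posterior = 0.099.
Analyst B: numerator 0.76·0.254 = 0.19304; evidence = 0.19304+0.185·0.746 = 0.33105; posterior = 0.583.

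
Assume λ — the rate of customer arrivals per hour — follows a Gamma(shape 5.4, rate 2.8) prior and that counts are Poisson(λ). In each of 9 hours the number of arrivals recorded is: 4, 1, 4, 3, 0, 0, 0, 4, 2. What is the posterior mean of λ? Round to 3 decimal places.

Total count ∑xᵢ = 18 over n = 9 hours.
Gamma is conjugate to the Poisson likelihood: posterior is Gamma(shape = 5.4+18 = 23.4, rate = 2.8+9 = 11.8).
E[λ | data] = 23.4/11.8 = 1.983.

Posterior mean ≈ 1.983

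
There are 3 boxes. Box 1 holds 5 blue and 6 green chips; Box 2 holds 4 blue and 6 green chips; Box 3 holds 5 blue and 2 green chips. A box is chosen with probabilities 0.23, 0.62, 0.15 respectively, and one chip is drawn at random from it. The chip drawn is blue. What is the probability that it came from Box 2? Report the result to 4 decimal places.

Posterior probability ≈ 0.5395

Tabulate prior·likelihood by source: [1] prior 0.23, lik 0.4545, product 0.1045; [2] prior 0.62, lik 0.4, product 0.2480; [3] prior 0.15, lik 0.7143, product 0.1071.
Normalizing constant = 0.45969; the posterior for Box 2 is its product over the sum, 0.2480/0.45969 = 0.5395.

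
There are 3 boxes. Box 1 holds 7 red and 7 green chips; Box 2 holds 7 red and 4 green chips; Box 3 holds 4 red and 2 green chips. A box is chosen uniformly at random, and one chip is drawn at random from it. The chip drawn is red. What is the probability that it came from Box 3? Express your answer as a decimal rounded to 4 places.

Posterior probability ≈ 0.3697

Tabulate prior·likelihood by source: [1] prior 0.333333, lik 0.5, product 0.1667; [2] prior 0.333333, lik 0.6364, product 0.2121; [3] prior 0.333333, lik 0.6667, product 0.2222.
Normalizing constant = 0.60101; the posterior for Box 3 is its product over the sum, 0.2222/0.60101 = 0.3697.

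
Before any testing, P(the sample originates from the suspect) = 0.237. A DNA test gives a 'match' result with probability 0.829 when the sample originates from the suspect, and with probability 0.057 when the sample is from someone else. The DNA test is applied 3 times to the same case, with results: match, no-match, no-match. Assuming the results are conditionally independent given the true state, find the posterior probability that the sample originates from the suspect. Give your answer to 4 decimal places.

Posterior P(H) ≈ 0.1293

With H the event that the sample originates from the suspect, the joint likelihood of the observed sequence is P(data|H) = 0.829·0.171·0.171 = 0.024241 and P(data|¬H) = 0.057·0.943·0.943 = 0.050687.
Bayes: P(H|data) = 0.237·0.024241 / (0.237·0.024241 + 0.763·0.050687) = 0.0057451/0.044419 = 0.1293.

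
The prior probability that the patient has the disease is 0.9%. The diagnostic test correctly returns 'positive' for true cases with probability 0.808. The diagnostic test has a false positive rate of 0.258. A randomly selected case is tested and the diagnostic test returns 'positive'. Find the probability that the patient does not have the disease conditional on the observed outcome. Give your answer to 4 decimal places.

Let H be the event that the patient has the disease. P(H) = 0.009, so P(¬H) = 0.991. With E the 'positive' result, P(E|H) = 0.808 and P(E|¬H) = 0.258.
P(E) = 0.808·0.009 + 0.258·0.991 = 0.0072720 + 0.25568 = 0.26295.
By Bayes' theorem, P(H|E) = 0.0072720 / 0.26295 = 0.0277. Hence P(¬H|E) = 1 − 0.0277 = 0.9723.

P(¬H | E) ≈ 0.9723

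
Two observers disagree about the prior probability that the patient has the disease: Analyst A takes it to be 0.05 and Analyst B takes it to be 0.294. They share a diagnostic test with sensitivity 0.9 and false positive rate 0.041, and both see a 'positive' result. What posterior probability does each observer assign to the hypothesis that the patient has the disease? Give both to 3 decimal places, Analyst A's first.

Analyst A: 0.536; Analyst B: 0.901

P('+'|H) = 0.9, P('+'|¬H) = 0.041.
Analyst A: numerator 0.9·0.05 = 0.045000; evidence = 0.045000+0.041·0.95 = 0.083950; posterior = 0.536.
Analyst B: numerator 0.9·0.294 = 0.26460; evidence = 0.26460+0.041·0.706 = 0.29355; posterior = 0.901.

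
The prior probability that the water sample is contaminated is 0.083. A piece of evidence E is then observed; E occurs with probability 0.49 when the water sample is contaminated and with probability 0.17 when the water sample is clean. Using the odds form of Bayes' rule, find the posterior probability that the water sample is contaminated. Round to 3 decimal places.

Prior odds = 0.083/(1−0.083) = 0.090513. In log-odds, ln(0.090513) = -2.4023.
Add log likelihood ratio: ln(2.8824) = 1.0586.
Posterior log-odds = -1.3437, so posterior odds = exp(-1.3437) = 0.26089. Converting, P(H|E) = 0.26089/1.2609 = 0.207.

Posterior probability ≈ 0.207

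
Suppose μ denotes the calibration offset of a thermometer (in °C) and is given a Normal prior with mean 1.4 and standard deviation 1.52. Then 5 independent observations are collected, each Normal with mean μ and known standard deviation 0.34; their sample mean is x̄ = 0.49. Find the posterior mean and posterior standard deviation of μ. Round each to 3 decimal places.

Posterior mean ≈ 0.499; posterior SD ≈ 0.151

Prior precision 1/τ₀² = 1/1.52² = 0.432825; data precision n/σ² = 5/0.34² = 43.2526.
Posterior precision = 0.432825 + 43.2526 = 43.6854, giving posterior SD = 1/√43.6854 = 0.151.
Posterior mean = (0.432825·1.4 + 43.2526·0.49) / 43.6854 = 0.499.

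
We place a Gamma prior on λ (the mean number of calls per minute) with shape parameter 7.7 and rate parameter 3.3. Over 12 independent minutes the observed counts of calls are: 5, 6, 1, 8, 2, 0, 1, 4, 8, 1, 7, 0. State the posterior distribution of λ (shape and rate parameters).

Posterior: Gamma(shape=50.7, rate=15.3)

Total count ∑xᵢ = 43 over n = 12 minutes.
Gamma is conjugate to the Poisson likelihood: posterior is Gamma(shape = 7.7+43 = 50.7, rate = 3.3+12 = 15.3).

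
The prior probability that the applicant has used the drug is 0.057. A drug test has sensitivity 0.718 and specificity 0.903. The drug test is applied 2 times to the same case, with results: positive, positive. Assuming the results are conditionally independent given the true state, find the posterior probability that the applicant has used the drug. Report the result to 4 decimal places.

Posterior P(H) ≈ 0.7681

With H the event that the applicant has used the drug, the joint likelihood of the observed sequence is P(data|H) = 0.718·0.718 = 0.51552 and P(data|¬H) = 0.097·0.097 = 0.0094090.
Bayes: P(H|data) = 0.057·0.51552 / (0.057·0.51552 + 0.943·0.0094090) = 0.029385/0.038258 = 0.7681.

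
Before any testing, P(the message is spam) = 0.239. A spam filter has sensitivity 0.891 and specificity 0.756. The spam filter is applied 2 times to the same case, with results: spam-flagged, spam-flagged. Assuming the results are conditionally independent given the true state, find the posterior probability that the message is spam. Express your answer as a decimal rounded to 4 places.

Posterior P(H) ≈ 0.8072

Let H be the event that the message is spam; start with P(H) = 0.239. P('spam-flagged'|H) = 0.891, P('spam-flagged'|¬H) = 0.244.
Update on result 1 ('spam-flagged'): P(H) ← 0.891·0.2390 / (0.891·0.2390 + 0.244·0.7610) = 0.21295/0.39863 = 0.5342.
Update on result 2 ('spam-flagged'): P(H) ← 0.891·0.5342 / (0.891·0.5342 + 0.244·0.4658) = 0.47597/0.58963 = 0.8072.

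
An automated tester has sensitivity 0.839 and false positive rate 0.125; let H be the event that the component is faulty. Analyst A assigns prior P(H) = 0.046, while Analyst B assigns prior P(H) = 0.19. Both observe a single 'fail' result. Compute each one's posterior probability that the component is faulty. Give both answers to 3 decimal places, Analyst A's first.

The likelihood ratio for a 'fail' result is 0.839/0.125 = 6.7120.
Analyst A: prior odds 0.046/0.954 = 0.048218; posterior odds 0.32364; posterior probability 0.245.
Analyst B: prior odds 0.19/0.81 = 0.23457; posterior odds 1.5744; posterior probability 0.612.

Analyst A: 0.245; Analyst B: 0.612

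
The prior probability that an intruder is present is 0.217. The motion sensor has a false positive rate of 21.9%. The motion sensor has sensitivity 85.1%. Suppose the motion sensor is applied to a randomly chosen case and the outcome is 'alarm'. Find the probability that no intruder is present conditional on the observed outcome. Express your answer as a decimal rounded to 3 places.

Let H be the event that an intruder is present. P(H) = 0.217, so P(¬H) = 0.783. With E the 'alarm' result, P(E|H) = 0.851 and P(E|¬H) = 0.219.
P(E) = 0.851·0.217 + 0.219·0.783 = 0.18467 + 0.17148 = 0.35614.
By Bayes' theorem, P(H|E) = 0.18467 / 0.35614 = 0.519. Hence P(¬H|E) = 1 − 0.519 = 0.481.

P(¬H | E) ≈ 0.481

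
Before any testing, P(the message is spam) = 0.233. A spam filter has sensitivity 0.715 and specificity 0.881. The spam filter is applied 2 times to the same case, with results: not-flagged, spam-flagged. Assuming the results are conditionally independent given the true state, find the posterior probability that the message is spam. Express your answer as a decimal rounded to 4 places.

Posterior P(H) ≈ 0.3713

With H the event that the message is spam, the joint likelihood of the observed sequence is P(data|H) = 0.285·0.715 = 0.20377 and P(data|¬H) = 0.881·0.119 = 0.10484.
Bayes: P(H|data) = 0.233·0.20377 / (0.233·0.20377 + 0.767·0.10484) = 0.047480/0.12789 = 0.3713.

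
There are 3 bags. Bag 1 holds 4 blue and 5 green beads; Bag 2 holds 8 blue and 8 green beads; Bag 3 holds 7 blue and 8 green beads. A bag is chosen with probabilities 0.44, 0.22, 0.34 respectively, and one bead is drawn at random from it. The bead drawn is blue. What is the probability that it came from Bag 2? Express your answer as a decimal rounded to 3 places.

Posterior probability ≈ 0.237

Tabulate prior·likelihood by source: [1] prior 0.44, lik 0.4444, product 0.1956; [2] prior 0.22, lik 0.5, product 0.1100; [3] prior 0.34, lik 0.4667, product 0.1587.
Normalizing constant = 0.46422; the posterior for Bag 2 is its product over the sum, 0.1100/0.46422 = 0.237.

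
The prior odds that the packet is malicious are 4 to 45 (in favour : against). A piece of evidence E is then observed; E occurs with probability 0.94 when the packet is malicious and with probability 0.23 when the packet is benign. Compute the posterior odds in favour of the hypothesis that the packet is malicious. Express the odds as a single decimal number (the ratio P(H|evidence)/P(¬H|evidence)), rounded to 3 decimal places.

Posterior odds ≈ 0.363

Prior odds = 4/45 = 0.088889. In log-odds, ln(0.088889) = -2.4204.
Add log likelihood ratio: ln(4.0870) = 1.4078.
Posterior log-odds = -1.0126, so posterior odds = exp(-1.0126) = 0.36329.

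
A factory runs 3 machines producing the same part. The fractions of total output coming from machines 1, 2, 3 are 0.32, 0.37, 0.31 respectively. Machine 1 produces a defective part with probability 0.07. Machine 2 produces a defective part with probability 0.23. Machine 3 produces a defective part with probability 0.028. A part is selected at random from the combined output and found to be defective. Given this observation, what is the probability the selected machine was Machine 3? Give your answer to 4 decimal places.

Tabulate prior·likelihood by source: [1] prior 0.32, lik 0.07, product 0.02240; [2] prior 0.37, lik 0.23, product 0.08510; [3] prior 0.31, lik 0.028, product 0.008680.
Normalizing constant = 0.11618; the posterior for Machine 3 is its product over the sum, 0.008680/0.11618 = 0.0747.

Posterior probability ≈ 0.0747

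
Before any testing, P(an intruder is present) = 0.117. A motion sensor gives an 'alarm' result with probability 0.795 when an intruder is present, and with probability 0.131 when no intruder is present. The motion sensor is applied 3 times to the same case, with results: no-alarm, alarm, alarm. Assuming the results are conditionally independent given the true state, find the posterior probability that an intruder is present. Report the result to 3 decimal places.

With H the event that an intruder is present, the joint likelihood of the observed sequence is P(data|H) = 0.205·0.795·0.795 = 0.12957 and P(data|¬H) = 0.869·0.131·0.131 = 0.014913.
Bayes: P(H|data) = 0.117·0.12957 / (0.117·0.12957 + 0.883·0.014913) = 0.015159/0.028327 = 0.5351.

Posterior P(H) ≈ 0.535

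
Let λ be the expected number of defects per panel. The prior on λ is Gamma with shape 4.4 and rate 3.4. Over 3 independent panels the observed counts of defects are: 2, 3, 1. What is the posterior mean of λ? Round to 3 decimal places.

Posterior mean ≈ 1.625

Total count ∑xᵢ = 6 over n = 3 panels.
Gamma is conjugate to the Poisson likelihood: posterior is Gamma(shape = 4.4+6 = 10.4, rate = 3.4+3 = 6.4).
Posterior mean = shape/rate = 10.4/6.4 = 1.625.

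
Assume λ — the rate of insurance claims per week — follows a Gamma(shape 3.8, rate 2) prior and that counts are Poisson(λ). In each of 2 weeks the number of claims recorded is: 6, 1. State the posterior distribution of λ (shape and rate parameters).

Posterior: Gamma(shape=10.8, rate=4)

Total count ∑xᵢ = 7 over n = 2 weeks.
Gamma is conjugate to the Poisson likelihood: posterior is Gamma(shape = 3.8+7 = 10.8, rate = 2+2 = 4).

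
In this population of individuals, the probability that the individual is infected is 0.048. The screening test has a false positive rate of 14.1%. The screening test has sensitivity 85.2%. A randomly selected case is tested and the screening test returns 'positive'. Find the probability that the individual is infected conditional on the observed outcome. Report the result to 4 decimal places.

Write H for 'the individual is infected'. Prior odds H:¬H = 0.048/0.952 = 0.050420. For the 'positive' outcome, the likelihood ratio is 0.852/0.141 = 6.0426.
Posterior odds = 0.050420 × 6.0426 = 0.30467, so P(H|E) = 0.30467/(1+0.30467) = 0.2335.

P(H | E) ≈ 0.2335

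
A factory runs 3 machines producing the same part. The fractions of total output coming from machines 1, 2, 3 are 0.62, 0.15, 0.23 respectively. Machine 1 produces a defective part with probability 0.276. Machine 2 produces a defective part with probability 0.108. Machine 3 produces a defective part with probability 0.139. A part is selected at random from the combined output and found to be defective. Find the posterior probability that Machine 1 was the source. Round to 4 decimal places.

Posterior probability ≈ 0.7803

P(defective|M1) = 0.276; P(defective|M2) = 0.108; P(defective|M3) = 0.139.
Prior × likelihood for each source: 0.62·0.276=0.1711, 0.15·0.108=0.01620, 0.23·0.139=0.03197. Summing gives P(defective) = 0.21929.
P(Machine 1 | defective) = 0.1711 / 0.21929 = 0.7803.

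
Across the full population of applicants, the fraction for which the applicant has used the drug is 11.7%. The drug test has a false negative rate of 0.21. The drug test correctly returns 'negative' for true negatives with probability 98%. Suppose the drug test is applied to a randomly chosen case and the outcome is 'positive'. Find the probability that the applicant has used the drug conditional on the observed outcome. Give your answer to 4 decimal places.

P(H | E) ≈ 0.8396

Write H for 'the applicant has used the drug'. Prior odds H:¬H = 0.117/0.883 = 0.13250. For the 'positive' outcome, the likelihood ratio is 0.79/0.02 = 39.500.
Posterior odds = 0.13250 × 39.500 = 5.2339, so P(H|E) = 5.2339/(1+5.2339) = 0.8396.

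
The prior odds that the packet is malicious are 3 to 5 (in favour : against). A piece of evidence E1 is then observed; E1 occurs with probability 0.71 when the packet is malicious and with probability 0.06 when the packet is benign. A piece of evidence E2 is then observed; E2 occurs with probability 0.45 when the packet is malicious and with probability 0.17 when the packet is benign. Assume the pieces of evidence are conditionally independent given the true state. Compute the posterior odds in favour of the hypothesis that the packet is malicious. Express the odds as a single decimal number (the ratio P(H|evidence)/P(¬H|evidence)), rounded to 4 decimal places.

Prior odds = 3/5 = 0.60000.
Likelihood ratio for E1 = 0.71/0.06 = 11.833.
Likelihood ratio for E2 = 0.45/0.17 = 2.6471.
Posterior odds = prior odds × LR₁ × LR₂ = 18.794.

Posterior odds ≈ 18.7941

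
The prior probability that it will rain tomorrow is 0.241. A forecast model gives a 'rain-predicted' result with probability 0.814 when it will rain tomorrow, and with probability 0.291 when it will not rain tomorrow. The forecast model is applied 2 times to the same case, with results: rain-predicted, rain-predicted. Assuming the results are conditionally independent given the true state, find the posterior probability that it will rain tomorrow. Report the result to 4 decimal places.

Posterior P(H) ≈ 0.7130

Let H be the event that it will rain tomorrow; start with P(H) = 0.241. P('rain-predicted'|H) = 0.814, P('rain-predicted'|¬H) = 0.291.
Update on result 1 ('rain-predicted'): P(H) ← 0.814·0.2410 / (0.814·0.2410 + 0.291·0.7590) = 0.19617/0.41704 = 0.4704.
Update on result 2 ('rain-predicted'): P(H) ← 0.814·0.4704 / (0.814·0.4704 + 0.291·0.5296) = 0.38290/0.53702 = 0.7130.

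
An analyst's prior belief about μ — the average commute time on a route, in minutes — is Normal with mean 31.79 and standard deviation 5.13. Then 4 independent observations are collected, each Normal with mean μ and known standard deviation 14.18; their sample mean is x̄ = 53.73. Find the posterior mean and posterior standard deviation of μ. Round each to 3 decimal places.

With known σ, the Normal prior is conjugate. Weight on the data is w = (n/σ²)/(n/σ² + 1/τ₀²) = 0.0198933/(0.0198933+0.0379984) = 0.34363.
Posterior mean = w·x̄ + (1−w)·μ₀ = 0.34363·53.73 + 0.65637·31.79 = 39.329. Posterior variance = 1/(0.0198933+0.0379984) = 17.2736, so SD = 4.156.

Posterior mean ≈ 39.329; posterior SD ≈ 4.156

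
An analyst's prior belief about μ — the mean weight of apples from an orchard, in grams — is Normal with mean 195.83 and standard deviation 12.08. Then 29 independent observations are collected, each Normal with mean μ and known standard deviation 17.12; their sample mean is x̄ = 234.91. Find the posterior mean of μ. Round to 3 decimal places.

With known σ, the Normal prior is conjugate. Weight on the data is w = (n/σ²)/(n/σ² + 1/τ₀²) = 0.0989442/(0.0989442+0.00685277) = 0.93523.
Posterior mean = w·x̄ + (1−w)·μ₀ = 0.93523·234.91 + 0.064773·195.83 = 232.379.

Posterior mean ≈ 232.379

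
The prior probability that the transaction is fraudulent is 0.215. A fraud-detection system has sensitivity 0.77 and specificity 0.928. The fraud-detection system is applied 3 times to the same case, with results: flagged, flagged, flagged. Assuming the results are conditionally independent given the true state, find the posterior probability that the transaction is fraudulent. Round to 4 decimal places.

With H the event that the transaction is fraudulent, the joint likelihood of the observed sequence is P(data|H) = 0.77·0.77·0.77 = 0.45653 and P(data|¬H) = 0.072·0.072·0.072 = 0.00037325.
Bayes: P(H|data) = 0.215·0.45653 / (0.215·0.45653 + 0.785·0.00037325) = 0.098155/0.098448 = 0.9970.

Posterior P(H) ≈ 0.9970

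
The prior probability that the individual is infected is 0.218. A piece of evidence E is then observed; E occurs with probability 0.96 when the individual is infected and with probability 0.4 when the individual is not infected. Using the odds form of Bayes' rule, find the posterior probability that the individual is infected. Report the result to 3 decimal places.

Posterior probability ≈ 0.401

Prior odds = 0.218/(1−0.218) = 0.27877. In log-odds, ln(0.27877) = -1.2774.
Add log likelihood ratio: ln(2.4000) = 0.87547.
Posterior log-odds = -0.40189, so posterior odds = exp(-0.40189) = 0.66905. Converting, P(H|E) = 0.66905/1.6691 = 0.401.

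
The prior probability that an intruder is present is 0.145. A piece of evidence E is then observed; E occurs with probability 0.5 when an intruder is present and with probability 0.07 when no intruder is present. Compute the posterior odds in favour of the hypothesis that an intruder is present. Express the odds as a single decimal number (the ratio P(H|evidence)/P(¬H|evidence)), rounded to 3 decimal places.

Prior odds = 0.145/(1−0.145) = 0.16959. In log-odds, ln(0.16959) = -1.7744.
Add log likelihood ratio: ln(7.1429) = 1.9661.
Posterior log-odds = 0.19175, so posterior odds = exp(0.19175) = 1.2114.

Posterior odds ≈ 1.211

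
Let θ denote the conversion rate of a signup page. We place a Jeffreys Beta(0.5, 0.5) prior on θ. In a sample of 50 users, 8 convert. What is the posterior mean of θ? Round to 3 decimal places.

Posterior mean ≈ 0.167

The binomial likelihood is conjugate to the Beta prior: with 8 successes and 42 failures, the posterior is Beta(0.5+8, 0.5+42) = Beta(8.5, 42.5).
E[θ | data] = 8.5/(8.5+42.5) = 0.167.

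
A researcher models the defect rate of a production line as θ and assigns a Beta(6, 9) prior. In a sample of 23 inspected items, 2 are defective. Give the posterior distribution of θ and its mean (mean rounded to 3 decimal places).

Observing 2 successes and 21 failures updates Beta(6, 9) by adding the success and failure counts to the two shape parameters: α = 6+2 = 8, β = 9+21 = 30.
E[θ | data] = 8/(8+30) = 0.211.

Posterior: Beta(8, 30); mean ≈ 0.211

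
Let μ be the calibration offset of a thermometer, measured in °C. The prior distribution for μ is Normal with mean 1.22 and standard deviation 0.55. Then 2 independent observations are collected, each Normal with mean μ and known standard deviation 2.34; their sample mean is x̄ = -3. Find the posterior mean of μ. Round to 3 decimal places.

With known σ, the Normal prior is conjugate. Weight on the data is w = (n/σ²)/(n/σ² + 1/τ₀²) = 0.365257/(0.365257+3.30579) = 0.099497.
Posterior mean = w·x̄ + (1−w)·μ₀ = 0.099497·-3 + 0.90050·1.22 = 0.800.

Posterior mean ≈ 0.800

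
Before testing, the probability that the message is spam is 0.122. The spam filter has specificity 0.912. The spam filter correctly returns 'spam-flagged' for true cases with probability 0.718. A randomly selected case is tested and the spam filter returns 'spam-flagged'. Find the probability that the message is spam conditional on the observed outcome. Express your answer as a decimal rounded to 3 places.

Let H be the event that the message is spam. P(H) = 0.122, so P(¬H) = 0.878. With E the 'spam-flagged' result, P(E|H) = 0.718 and P(E|¬H) = 0.088.
P(E) = 0.718·0.122 + 0.088·0.878 = 0.087596 + 0.077264 = 0.16486.
By Bayes' theorem, P(H|E) = 0.087596 / 0.16486 = 0.531.

P(H | E) ≈ 0.531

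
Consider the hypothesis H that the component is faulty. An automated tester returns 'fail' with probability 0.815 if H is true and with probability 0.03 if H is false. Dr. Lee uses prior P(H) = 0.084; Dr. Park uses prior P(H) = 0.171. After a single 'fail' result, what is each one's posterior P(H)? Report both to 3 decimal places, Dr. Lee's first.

The likelihood ratio for a 'fail' result is 0.815/0.03 = 27.167.
Dr. Lee: prior odds 0.084/0.916 = 0.091703; posterior odds 2.4913; posterior probability 0.714.
Dr. Park: prior odds 0.171/0.829 = 0.20627; posterior odds 5.6037; posterior probability 0.849.

Dr. Lee: 0.714; Dr. Park: 0.849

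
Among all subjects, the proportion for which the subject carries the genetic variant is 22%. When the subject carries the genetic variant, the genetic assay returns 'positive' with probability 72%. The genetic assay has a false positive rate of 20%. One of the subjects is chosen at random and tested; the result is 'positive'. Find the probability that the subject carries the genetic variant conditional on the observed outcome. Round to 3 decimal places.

Write H for 'the subject carries the genetic variant'. Prior odds H:¬H = 0.22/0.78 = 0.28205. For the 'positive' outcome, the likelihood ratio is 0.72/0.2 = 3.6000.
Posterior odds = 0.28205 × 3.6000 = 1.0154, so P(H|E) = 1.0154/(1+1.0154) = 0.504.

P(H | E) ≈ 0.504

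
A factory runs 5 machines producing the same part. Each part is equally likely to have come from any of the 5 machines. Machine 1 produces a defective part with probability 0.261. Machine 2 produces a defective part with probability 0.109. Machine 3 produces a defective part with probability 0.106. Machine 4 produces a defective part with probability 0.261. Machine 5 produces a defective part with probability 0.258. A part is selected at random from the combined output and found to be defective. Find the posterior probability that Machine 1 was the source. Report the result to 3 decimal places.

Tabulate prior·likelihood by source: [1] prior 0.2, lik 0.261, product 0.05220; [2] prior 0.2, lik 0.109, product 0.02180; [3] prior 0.2, lik 0.106, product 0.02120; [4] prior 0.2, lik 0.261, product 0.05220; [5] prior 0.2, lik 0.258, product 0.05160.
Normalizing constant = 0.19900; the posterior for Machine 1 is its product over the sum, 0.05220/0.19900 = 0.262.

Posterior probability ≈ 0.262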